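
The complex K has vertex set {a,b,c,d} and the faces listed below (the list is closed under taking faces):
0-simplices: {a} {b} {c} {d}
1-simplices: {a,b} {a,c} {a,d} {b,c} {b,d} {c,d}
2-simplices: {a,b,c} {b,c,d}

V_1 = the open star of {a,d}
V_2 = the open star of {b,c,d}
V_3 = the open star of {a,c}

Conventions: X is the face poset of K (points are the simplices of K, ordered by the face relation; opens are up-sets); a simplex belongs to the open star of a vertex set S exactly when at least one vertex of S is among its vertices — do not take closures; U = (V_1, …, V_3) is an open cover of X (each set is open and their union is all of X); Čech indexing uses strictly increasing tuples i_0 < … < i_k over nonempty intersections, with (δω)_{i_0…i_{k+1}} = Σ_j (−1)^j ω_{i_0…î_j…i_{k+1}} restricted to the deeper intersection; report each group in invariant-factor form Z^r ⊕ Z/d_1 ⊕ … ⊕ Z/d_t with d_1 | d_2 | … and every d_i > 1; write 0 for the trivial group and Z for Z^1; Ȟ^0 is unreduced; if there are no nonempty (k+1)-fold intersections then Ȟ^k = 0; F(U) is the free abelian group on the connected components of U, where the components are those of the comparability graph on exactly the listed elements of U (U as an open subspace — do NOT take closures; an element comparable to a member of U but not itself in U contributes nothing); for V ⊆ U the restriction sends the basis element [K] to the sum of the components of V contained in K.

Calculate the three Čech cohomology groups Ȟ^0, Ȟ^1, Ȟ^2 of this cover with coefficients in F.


Ȟ^0 = Z,  Ȟ^1 = Z,  Ȟ^2 = 0

nerve of the cover:
  V1={{a},{d},{a,b},{a,c},{a,d},{b,d},{c,d},{a,b,c},{b,c,d}} V2={{b},{c},{d},{a,b},{a,c},{a,d},{b,c},{b,d},{c,d},{a,b,c},{b,c,d}} V3={{a},{c},{a,b},{a,c},{a,d},{b,c},{c,d},{a,b,c},{b,c,d}}
  V12={{d},{a,b},{a,c},{a,d},{b,d},{c,d},{a,b,c},{b,c,d}} V13={{a},{a,b},{a,c},{a,d},{c,d},{a,b,c},{b,c,d}} V23={{c},{a,b},{a,c},{a,d},{b,c},{c,d},{a,b,c},{b,c,d}}
  V123={{a,b},{a,c},{a,d},{c,d},{a,b,c},{b,c,d}}
components per intersection:
  V1: {{a},{d},{a,b},{a,c},{a,d},{b,d},{c,d},{a,b,c},{b,c,d}}
  V2: {{b},{c},{d},{a,b},{a,c},{a,d},{b,c},{b,d},{c,d},{a,b,c},{b,c,d}}
  V3: {{a},{c},{a,b},{a,c},{a,d},{b,c},{c,d},{a,b,c},{b,c,d}}
  V12: {{d},{a,d},{b,d},{c,d},{b,c,d}} {{a,b},{a,c},{a,b,c}}
  V13: {{a},{a,b},{a,c},{a,d},{a,b,c}} {{c,d},{b,c,d}}
  V23: {{c},{a,b},{a,c},{b,c},{c,d},{a,b,c},{b,c,d}} {{a,d}}
  V123: {{a,b},{a,c},{a,b,c}} {{a,d}} {{c,d},{b,c,d}}
C dims 3,6,3; δ0: rk 2, SNF 1^2; δ1: rk 3, SNF 1^3
Ȟ^0 = (3 − 2) − 0 = 1, so Ȟ^0 ≅ Z
Ȟ^1 = (6 − 3) − 2 = 1, so Ȟ^1 ≅ Z
Ȟ^2 = (3 − 0) − 3 = 0, so Ȟ^2 ≅ 0


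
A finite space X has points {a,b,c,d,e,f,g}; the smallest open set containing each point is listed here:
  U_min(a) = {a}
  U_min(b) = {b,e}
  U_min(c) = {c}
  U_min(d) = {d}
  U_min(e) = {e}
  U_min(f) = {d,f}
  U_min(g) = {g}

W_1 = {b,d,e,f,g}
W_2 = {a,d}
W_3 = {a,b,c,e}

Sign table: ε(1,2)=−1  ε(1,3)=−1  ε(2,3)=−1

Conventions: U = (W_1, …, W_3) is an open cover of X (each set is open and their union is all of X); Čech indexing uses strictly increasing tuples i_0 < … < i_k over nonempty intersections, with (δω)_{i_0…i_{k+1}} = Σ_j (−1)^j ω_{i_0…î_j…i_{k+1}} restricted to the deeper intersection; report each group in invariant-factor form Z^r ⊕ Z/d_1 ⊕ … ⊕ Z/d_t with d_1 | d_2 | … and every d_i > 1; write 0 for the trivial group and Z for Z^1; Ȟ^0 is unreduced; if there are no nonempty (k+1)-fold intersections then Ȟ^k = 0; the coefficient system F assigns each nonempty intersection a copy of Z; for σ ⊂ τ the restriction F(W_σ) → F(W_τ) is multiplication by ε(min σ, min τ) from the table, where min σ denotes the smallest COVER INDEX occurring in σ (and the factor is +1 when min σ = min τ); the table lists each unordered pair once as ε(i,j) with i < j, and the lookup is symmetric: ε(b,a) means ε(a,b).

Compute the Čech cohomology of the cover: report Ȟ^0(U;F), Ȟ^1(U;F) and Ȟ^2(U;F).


intersection data:
  W12={d} W13={b,e} W23={a}
C dims 3,3; δ0: rk 3, SNF 1^2·2
Ȟ^0 = (3 − 3) − 0 = 0, so Ȟ^0 ≅ 0
Ȟ^1 = (3 − 0) − 3 = 0 plus torsion [2], so Ȟ^1 ≅ Z/2
Ȟ^2 = (0 − 0) − 0 = 0, so Ȟ^2 ≅ 0

Ȟ^0 ≅ 0, Ȟ^1 ≅ Z/2, Ȟ^2 ≅ 0


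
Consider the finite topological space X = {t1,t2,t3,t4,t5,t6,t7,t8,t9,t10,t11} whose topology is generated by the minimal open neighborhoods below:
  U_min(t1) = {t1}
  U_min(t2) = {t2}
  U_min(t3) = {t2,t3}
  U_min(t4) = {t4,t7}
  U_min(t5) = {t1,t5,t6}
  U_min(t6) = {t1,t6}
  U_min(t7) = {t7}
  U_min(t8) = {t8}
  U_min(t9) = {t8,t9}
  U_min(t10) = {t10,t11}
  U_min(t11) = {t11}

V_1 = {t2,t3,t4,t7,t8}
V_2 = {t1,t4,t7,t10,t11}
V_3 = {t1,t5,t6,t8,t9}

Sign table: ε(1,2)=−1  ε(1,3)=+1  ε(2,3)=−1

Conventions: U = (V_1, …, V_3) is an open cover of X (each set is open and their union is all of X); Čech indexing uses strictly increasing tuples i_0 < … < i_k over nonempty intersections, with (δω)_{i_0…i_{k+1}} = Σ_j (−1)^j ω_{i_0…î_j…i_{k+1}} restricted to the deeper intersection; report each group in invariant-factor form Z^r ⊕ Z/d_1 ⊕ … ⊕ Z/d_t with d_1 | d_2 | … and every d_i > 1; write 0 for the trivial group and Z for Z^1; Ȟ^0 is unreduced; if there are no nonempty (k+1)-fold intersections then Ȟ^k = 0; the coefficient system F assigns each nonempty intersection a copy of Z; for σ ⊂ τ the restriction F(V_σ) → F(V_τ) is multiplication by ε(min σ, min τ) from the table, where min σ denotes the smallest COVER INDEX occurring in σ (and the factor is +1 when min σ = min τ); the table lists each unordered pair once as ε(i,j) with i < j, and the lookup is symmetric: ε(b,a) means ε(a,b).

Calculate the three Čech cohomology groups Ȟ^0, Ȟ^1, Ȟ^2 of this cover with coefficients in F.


Ȟ^0(U;F) ≅ Z,  Ȟ^1(U;F) ≅ Z,  Ȟ^2(U;F) ≅ 0

cover nerve:
  V12={t4,t7} V13={t8} V23={t1}
C dims 3,3; δ0: rk 2, SNF 1^2
Ȟ^0: (3−2)−0=1 ⇒ Z
Ȟ^1: (3−0)−2=1 ⇒ Z
Ȟ^2: (0−0)−0=0 ⇒ 0


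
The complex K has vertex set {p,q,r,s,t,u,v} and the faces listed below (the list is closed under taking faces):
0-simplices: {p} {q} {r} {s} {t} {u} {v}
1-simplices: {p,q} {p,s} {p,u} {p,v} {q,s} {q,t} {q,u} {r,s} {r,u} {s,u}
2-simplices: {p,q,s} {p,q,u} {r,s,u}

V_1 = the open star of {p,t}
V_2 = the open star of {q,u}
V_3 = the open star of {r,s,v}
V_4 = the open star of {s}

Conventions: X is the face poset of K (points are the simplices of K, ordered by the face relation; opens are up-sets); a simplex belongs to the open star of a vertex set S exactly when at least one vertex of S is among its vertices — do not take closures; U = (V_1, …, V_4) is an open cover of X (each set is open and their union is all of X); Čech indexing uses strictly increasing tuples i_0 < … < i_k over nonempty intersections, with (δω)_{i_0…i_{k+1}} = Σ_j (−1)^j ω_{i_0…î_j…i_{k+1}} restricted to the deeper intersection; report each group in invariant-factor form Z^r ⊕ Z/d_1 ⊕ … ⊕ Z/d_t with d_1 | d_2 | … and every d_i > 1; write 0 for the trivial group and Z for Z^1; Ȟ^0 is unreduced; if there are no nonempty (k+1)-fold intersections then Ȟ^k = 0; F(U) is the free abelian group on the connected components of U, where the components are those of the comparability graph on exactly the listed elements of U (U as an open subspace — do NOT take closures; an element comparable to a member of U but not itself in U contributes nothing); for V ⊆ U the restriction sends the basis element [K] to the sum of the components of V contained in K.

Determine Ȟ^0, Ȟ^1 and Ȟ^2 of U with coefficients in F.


Ȟ^0(U;F) ≅ Z,  Ȟ^1(U;F) ≅ Z,  Ȟ^2(U;F) ≅ 0

nonempty intersections:
  V1={{p},{t},{p,q},{p,s},{p,u},{p,v},{q,t},{p,q,s},{p,q,u}} V2={{q},{u},{p,q},{p,u},{q,s},{q,t},{q,u},{r,u},{s,u},{p,q,s},{p,q,u},{r,s,u}} V3={{r},{s},{v},{p,s},{p,v},{q,s},{r,s},{r,u},{s,u},{p,q,s},{r,s,u}} V4={{s},{p,s},{q,s},{r,s},{s,u},{p,q,s},{r,s,u}}
  V12={{p,q},{p,u},{q,t},{p,q,s},{p,q,u}} V13={{p,s},{p,v},{p,q,s}} V14={{p,s},{p,q,s}} V23={{q,s},{r,u},{s,u},{p,q,s},{r,s,u}} V24={{q,s},{s,u},{p,q,s},{r,s,u}} V34={{s},{p,s},{q,s},{r,s},{s,u},{p,q,s},{r,s,u}}
  V123={{p,q,s}} V124={{p,q,s}} V134={{p,s},{p,q,s}} V234={{q,s},{s,u},{p,q,s},{r,s,u}}
  V1234={{p,q,s}}
components per intersection:
  V1: {{p},{p,q},{p,s},{p,u},{p,v},{p,q,s},{p,q,u}} {{t},{q,t}}
  V2: {{q},{u},{p,q},{p,u},{q,s},{q,t},{q,u},{r,u},{s,u},{p,q,s},{p,q,u},{r,s,u}}
  V3: {{r},{s},{p,s},{q,s},{r,s},{r,u},{s,u},{p,q,s},{r,s,u}} {{v},{p,v}}
  V4: {{s},{p,s},{q,s},{r,s},{s,u},{p,q,s},{r,s,u}}
  V12: {{p,q},{p,u},{p,q,s},{p,q,u}} {{q,t}}
  V13: {{p,s},{p,q,s}} {{p,v}}
  V14: {{p,s},{p,q,s}}
  V23: {{q,s},{p,q,s}} {{r,u},{s,u},{r,s,u}}
  V24: {{q,s},{p,q,s}} {{s,u},{r,s,u}}
  V34: {{s},{p,s},{q,s},{r,s},{s,u},{p,q,s},{r,s,u}}
  V123: {{p,q,s}}
  V124: {{p,q,s}}
  V134: {{p,s},{p,q,s}}
  V234: {{q,s},{p,q,s}} {{s,u},{r,s,u}}
  V1234: {{p,q,s}}
C dims 6,10,5,1; δ0: rk 5, SNF 1^5; δ1: rk 4, SNF 1^4; δ2: rk 1, SNF 1^1
Ȟ^0: (6−5)−0=1 ⇒ Z
Ȟ^1: (10−4)−5=1 ⇒ Z
Ȟ^2: (5−1)−4=0 ⇒ 0


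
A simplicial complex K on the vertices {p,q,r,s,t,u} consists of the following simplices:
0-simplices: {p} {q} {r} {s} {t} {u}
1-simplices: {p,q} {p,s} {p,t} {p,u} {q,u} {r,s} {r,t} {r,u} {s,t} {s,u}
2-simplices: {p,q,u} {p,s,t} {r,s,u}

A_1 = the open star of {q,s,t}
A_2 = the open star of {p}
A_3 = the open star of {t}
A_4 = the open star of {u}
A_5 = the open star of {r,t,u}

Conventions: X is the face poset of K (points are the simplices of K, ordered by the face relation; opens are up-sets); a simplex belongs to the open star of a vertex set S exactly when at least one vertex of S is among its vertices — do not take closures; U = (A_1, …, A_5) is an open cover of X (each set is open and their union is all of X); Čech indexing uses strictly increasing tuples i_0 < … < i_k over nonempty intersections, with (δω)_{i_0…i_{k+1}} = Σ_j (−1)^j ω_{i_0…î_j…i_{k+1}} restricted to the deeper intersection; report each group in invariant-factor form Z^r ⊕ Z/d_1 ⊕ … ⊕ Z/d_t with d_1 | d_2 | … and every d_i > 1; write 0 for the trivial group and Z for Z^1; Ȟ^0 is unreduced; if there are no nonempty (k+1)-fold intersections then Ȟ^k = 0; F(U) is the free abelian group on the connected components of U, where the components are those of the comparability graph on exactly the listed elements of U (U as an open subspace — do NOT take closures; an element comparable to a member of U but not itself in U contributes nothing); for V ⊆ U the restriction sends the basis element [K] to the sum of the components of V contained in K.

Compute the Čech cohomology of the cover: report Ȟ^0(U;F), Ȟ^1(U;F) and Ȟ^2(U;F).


Ȟ^0 ≅ Z,  Ȟ^1 ≅ Z^2,  Ȟ^2 ≅ 0

cover nerve:
  A1={{q},{s},{t},{p,q},{p,s},{p,t},{q,u},{r,s},{r,t},{s,t},{s,u},{p,q,u},{p,s,t},{r,s,u}} A2={{p},{p,q},{p,s},{p,t},{p,u},{p,q,u},{p,s,t}} A3={{t},{p,t},{r,t},{s,t},{p,s,t}} A4={{u},{p,u},{q,u},{r,u},{s,u},{p,q,u},{r,s,u}} A5={{r},{t},{u},{p,t},{p,u},{q,u},{r,s},{r,t},{r,u},{s,t},{s,u},{p,q,u},{p,s,t},{r,s,u}}
  A12={{p,q},{p,s},{p,t},{p,q,u},{p,s,t}} A13={{t},{p,t},{r,t},{s,t},{p,s,t}} A14={{q,u},{s,u},{p,q,u},{r,s,u}} A15={{t},{p,t},{q,u},{r,s},{r,t},{s,t},{s,u},{p,q,u},{p,s,t},{r,s,u}} A23={{p,t},{p,s,t}} A24={{p,u},{p,q,u}} A25={{p,t},{p,u},{p,q,u},{p,s,t}} A35={{t},{p,t},{r,t},{s,t},{p,s,t}} A45={{u},{p,u},{q,u},{r,u},{s,u},{p,q,u},{r,s,u}}
  A123={{p,t},{p,s,t}} A124={{p,q,u}} A125={{p,t},{p,q,u},{p,s,t}} A135={{t},{p,t},{r,t},{s,t},{p,s,t}} A145={{q,u},{s,u},{p,q,u},{r,s,u}} A235={{p,t},{p,s,t}} A245={{p,u},{p,q,u}}
  A1235={{p,t},{p,s,t}} A1245={{p,q,u}}
components per intersection:
  A1: {{q},{p,q},{q,u},{p,q,u}} {{s},{t},{p,s},{p,t},{r,s},{r,t},{s,t},{s,u},{p,s,t},{r,s,u}}
  A2: {{p},{p,q},{p,s},{p,t},{p,u},{p,q,u},{p,s,t}}
  A3: {{t},{p,t},{r,t},{s,t},{p,s,t}}
  A4: {{u},{p,u},{q,u},{r,u},{s,u},{p,q,u},{r,s,u}}
  A5: {{r},{t},{u},{p,t},{p,u},{q,u},{r,s},{r,t},{r,u},{s,t},{s,u},{p,q,u},{p,s,t},{r,s,u}}
  A12: {{p,q},{p,q,u}} {{p,s},{p,t},{p,s,t}}
  A13: {{t},{p,t},{r,t},{s,t},{p,s,t}}
  A14: {{q,u},{p,q,u}} {{s,u},{r,s,u}}
  A15: {{t},{p,t},{r,t},{s,t},{p,s,t}} {{q,u},{p,q,u}} {{r,s},{s,u},{r,s,u}}
  A23: {{p,t},{p,s,t}}
  A24: {{p,u},{p,q,u}}
  A25: {{p,t},{p,s,t}} {{p,u},{p,q,u}}
  A35: {{t},{p,t},{r,t},{s,t},{p,s,t}}
  A45: {{u},{p,u},{q,u},{r,u},{s,u},{p,q,u},{r,s,u}}
  A123: {{p,t},{p,s,t}}
  A124: {{p,q,u}}
  A125: {{p,t},{p,s,t}} {{p,q,u}}
  A135: {{t},{p,t},{r,t},{s,t},{p,s,t}}
  A145: {{q,u},{p,q,u}} {{s,u},{r,s,u}}
  A235: {{p,t},{p,s,t}}
  A245: {{p,u},{p,q,u}}
  A1235: {{p,t},{p,s,t}}
  A1245: {{p,q,u}}
C dims 6,14,9,2; δ0: rk 5, SNF 1^5; δ1: rk 7, SNF 1^7; δ2: rk 2, SNF 1^2
Ȟ^0: (6−5)−0=1 ⇒ Z
Ȟ^1: (14−7)−5=2 ⇒ Z^2
Ȟ^2: (9−2)−7=0 ⇒ 0


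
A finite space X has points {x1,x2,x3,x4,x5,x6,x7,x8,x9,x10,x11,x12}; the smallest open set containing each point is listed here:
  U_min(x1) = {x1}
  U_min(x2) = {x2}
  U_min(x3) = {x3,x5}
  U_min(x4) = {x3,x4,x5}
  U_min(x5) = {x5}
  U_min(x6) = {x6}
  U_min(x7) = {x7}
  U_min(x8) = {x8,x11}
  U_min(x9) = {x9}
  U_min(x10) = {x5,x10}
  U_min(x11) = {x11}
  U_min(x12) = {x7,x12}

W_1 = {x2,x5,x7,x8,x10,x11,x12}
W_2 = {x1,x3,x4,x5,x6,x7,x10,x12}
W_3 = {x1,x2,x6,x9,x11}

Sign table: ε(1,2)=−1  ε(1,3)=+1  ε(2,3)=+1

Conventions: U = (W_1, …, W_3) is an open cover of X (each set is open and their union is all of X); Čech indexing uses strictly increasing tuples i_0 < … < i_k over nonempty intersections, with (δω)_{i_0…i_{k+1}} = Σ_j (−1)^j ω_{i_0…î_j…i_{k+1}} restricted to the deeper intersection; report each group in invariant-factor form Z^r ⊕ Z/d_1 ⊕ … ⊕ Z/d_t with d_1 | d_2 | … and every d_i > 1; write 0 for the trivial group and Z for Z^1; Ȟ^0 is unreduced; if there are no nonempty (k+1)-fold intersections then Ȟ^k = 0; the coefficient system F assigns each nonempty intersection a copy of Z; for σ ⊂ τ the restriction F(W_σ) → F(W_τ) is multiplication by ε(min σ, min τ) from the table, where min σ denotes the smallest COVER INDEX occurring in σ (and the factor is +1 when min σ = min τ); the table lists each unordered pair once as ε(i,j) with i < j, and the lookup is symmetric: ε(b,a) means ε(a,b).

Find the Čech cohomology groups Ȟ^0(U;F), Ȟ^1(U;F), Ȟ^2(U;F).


nonempty intersections:
  W12={x5,x7,x10,x12} W13={x2,x11} W23={x1,x6}
C dims 3,3; δ0: rk 3, SNF 1^2·2
Ȟ^0: (3−3)−0=0 ⇒ 0
Ȟ^1: (3−0)−3=0 plus torsion [2] ⇒ Z/2
Ȟ^2: (0−0)−0=0 ⇒ 0

Ȟ^0 = 0, Ȟ^1 = Z/2 and Ȟ^2 = 0


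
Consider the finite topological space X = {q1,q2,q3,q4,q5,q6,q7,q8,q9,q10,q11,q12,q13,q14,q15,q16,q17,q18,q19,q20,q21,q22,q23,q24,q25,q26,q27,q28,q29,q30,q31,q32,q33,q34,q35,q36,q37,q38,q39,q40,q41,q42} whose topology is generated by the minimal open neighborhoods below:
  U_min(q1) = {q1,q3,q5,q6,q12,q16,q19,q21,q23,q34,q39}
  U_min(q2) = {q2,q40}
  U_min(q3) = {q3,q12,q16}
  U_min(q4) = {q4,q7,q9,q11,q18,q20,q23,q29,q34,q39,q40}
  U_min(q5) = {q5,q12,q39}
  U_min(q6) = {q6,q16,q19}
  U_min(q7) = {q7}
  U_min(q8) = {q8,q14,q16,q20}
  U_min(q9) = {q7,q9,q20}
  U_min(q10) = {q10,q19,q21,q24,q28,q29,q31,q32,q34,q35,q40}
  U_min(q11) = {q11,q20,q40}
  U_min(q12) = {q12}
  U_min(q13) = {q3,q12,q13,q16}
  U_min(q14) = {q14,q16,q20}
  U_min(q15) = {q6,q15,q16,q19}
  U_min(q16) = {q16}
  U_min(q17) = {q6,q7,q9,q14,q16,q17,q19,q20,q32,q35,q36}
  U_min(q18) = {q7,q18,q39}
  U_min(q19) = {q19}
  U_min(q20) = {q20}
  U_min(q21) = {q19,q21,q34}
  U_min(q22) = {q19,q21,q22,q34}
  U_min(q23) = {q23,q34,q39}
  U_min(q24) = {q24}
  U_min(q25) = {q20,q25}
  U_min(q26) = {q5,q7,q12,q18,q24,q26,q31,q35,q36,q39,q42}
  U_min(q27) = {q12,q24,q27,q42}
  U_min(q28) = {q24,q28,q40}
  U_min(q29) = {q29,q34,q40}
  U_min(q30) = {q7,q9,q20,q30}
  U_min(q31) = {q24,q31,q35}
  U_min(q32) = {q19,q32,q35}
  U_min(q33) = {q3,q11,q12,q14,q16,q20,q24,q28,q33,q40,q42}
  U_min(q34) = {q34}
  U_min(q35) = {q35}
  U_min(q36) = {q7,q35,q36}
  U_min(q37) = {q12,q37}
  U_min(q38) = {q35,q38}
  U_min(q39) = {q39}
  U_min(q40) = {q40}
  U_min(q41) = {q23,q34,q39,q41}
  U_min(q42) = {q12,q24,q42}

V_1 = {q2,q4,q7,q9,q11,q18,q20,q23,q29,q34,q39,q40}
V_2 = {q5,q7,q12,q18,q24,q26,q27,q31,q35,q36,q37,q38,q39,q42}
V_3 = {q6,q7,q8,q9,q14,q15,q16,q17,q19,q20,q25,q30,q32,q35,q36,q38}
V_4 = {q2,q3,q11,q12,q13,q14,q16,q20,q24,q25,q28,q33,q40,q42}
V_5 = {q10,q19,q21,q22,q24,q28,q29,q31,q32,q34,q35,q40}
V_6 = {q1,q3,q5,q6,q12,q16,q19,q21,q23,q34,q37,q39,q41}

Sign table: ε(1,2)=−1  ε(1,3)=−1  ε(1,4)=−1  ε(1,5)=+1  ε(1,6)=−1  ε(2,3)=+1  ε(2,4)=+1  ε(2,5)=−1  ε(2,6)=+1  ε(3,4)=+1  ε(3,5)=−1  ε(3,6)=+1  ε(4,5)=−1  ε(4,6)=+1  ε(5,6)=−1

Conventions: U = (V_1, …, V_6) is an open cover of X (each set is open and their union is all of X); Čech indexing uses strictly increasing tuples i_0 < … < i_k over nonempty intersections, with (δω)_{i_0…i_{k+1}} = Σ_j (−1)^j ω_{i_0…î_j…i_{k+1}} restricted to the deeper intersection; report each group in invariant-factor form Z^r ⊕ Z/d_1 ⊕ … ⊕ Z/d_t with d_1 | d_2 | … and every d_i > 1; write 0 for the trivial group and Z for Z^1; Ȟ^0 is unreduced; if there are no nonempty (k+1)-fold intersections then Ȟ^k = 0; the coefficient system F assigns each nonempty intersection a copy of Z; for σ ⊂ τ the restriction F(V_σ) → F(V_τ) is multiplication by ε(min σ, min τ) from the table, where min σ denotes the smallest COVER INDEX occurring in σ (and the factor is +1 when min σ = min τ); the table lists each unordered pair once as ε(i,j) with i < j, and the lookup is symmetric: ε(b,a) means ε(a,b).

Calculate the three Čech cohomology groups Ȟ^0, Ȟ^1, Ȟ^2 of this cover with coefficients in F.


Ȟ^0 = Z; Ȟ^1 = 0; Ȟ^2 = Z/2

intersection data:
  V12={q7,q18,q39} V13={q7,q9,q20} V14={q2,q11,q20,q40} V15={q29,q34,q40} V16={q23,q34,q39} V23={q7,q35,q36,q38} V24={q12,q24,q42} V25={q24,q31,q35} V26={q5,q12,q37,q39} V34={q14,q16,q20,q25} V35={q19,q32,q35} V36={q6,q16,q19} V45={q24,q28,q40} V46={q3,q12,q16} V56={q19,q21,q34}
  V123={q7} V126={q39} V134={q20} V145={q40} V156={q34} V235={q35} V245={q24} V246={q12} V346={q16} V356={q19}
C dims 6,15,10; δ0: rk 5, SNF 1^5; δ1: rk 10, SNF 1^9·2
Ȟ^0 = (6 − 5) − 0 = 1, so Ȟ^0 ≅ Z
Ȟ^1 = (15 − 10) − 5 = 0, so Ȟ^1 ≅ 0
Ȟ^2 = (10 − 0) − 10 = 0 plus torsion [2], so Ȟ^2 ≅ Z/2


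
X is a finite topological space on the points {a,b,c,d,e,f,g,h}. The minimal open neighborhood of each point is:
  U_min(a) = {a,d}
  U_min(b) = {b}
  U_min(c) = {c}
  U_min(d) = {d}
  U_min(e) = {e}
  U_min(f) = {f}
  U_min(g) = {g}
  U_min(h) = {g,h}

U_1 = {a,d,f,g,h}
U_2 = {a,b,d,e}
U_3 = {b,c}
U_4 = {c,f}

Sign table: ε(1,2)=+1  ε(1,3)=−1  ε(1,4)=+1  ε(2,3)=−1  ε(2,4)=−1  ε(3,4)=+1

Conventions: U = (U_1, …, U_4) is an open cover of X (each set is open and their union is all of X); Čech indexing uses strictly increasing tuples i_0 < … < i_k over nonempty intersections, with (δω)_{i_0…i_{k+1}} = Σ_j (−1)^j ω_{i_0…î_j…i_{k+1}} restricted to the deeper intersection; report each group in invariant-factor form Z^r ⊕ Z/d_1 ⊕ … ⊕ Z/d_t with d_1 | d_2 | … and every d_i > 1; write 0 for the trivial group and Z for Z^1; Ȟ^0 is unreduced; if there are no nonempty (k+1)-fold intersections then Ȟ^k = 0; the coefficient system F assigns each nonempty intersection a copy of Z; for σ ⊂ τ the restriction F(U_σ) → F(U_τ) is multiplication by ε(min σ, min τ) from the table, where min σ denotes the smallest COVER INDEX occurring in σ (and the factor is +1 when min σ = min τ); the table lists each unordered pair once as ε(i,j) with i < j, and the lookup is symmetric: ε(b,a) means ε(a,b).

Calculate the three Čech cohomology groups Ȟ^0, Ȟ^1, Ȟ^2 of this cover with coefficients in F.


nonempty overlaps:
  U12={a,d} U14={f} U23={b} U34={c}
C dims 4,4; δ0: rk 4, SNF 1^3·2
degree 0: 4−4−0 = 0 → Ȟ^0 ≅ 0
degree 1: 4−0−4 = 0 plus torsion [2] → Ȟ^1 ≅ Z/2
degree 2: 0−0−0 = 0 → Ȟ^2 ≅ 0

Ȟ^0 ≅ 0, Ȟ^1 ≅ Z/2 and Ȟ^2 ≅ 0


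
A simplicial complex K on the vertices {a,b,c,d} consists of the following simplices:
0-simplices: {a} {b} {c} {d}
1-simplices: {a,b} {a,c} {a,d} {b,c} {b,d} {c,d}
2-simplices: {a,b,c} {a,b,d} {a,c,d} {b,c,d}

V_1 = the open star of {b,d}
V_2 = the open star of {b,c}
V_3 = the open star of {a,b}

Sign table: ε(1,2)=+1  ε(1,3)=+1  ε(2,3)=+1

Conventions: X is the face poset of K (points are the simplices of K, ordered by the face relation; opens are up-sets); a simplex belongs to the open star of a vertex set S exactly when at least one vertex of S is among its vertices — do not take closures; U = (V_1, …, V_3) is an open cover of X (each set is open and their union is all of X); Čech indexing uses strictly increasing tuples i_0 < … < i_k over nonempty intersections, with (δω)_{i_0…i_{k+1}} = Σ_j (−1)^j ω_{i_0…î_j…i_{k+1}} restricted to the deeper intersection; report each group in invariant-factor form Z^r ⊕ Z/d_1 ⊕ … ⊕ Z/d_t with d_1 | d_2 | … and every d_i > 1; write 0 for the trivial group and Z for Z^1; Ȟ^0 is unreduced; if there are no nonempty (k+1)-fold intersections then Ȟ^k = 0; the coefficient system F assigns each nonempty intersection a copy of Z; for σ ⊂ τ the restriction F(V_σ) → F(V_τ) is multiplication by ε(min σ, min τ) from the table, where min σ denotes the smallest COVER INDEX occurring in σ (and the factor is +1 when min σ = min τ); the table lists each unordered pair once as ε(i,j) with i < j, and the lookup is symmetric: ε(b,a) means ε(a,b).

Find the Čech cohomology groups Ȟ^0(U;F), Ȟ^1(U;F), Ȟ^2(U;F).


Ȟ^0 = Z; Ȟ^1 = 0; Ȟ^2 = 0

cover nerve:
  V1={{b},{d},{a,b},{a,d},{b,c},{b,d},{c,d},{a,b,c},{a,b,d},{a,c,d},{b,c,d}} V2={{b},{c},{a,b},{a,c},{b,c},{b,d},{c,d},{a,b,c},{a,b,d},{a,c,d},{b,c,d}} V3={{a},{b},{a,b},{a,c},{a,d},{b,c},{b,d},{a,b,c},{a,b,d},{a,c,d},{b,c,d}}
  V12={{b},{a,b},{b,c},{b,d},{c,d},{a,b,c},{a,b,d},{a,c,d},{b,c,d}} V13={{b},{a,b},{a,d},{b,c},{b,d},{a,b,c},{a,b,d},{a,c,d},{b,c,d}} V23={{b},{a,b},{a,c},{b,c},{b,d},{a,b,c},{a,b,d},{a,c,d},{b,c,d}}
  V123={{b},{a,b},{b,c},{b,d},{a,b,c},{a,b,d},{a,c,d},{b,c,d}}
C dims 3,3,1; δ0: rk 2, SNF 1^2; δ1: rk 1, SNF 1^1
Ȟ^0: (3−2)−0=1 ⇒ Z
Ȟ^1: (3−1)−2=0 ⇒ 0
Ȟ^2: (1−0)−1=0 ⇒ 0


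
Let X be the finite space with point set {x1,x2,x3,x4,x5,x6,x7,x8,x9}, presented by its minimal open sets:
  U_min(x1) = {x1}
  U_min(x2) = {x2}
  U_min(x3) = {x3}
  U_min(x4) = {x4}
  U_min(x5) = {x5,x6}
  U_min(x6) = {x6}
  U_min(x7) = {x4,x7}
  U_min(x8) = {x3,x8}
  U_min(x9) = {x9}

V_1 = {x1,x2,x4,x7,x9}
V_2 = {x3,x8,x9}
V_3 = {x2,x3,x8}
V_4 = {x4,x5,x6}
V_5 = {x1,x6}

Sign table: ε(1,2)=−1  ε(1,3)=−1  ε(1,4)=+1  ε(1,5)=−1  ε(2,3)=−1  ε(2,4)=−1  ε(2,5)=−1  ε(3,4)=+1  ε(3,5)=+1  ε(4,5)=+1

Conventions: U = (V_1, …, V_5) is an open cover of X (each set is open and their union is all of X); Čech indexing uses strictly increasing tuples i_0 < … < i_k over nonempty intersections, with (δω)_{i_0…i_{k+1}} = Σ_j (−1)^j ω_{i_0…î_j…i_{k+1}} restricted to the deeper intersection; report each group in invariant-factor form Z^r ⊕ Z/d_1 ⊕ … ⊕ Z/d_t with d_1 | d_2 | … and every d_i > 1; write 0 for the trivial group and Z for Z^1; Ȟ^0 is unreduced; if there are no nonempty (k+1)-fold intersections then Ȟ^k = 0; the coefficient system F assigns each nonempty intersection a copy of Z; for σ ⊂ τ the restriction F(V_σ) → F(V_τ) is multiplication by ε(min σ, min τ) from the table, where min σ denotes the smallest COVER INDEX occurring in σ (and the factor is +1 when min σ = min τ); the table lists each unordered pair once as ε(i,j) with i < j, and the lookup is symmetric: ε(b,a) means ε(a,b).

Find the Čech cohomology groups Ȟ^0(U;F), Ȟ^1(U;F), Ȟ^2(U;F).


nerve of the cover:
  V12={x9} V13={x2} V14={x4} V15={x1} V23={x3,x8} V45={x6}
C dims 5,6; δ0: rk 5, SNF 1^4·2
Ȟ^0 = (5 − 5) − 0 = 0, so Ȟ^0 ≅ 0
Ȟ^1 = (6 − 0) − 5 = 1 plus torsion [2], so Ȟ^1 ≅ Z ⊕ Z/2
Ȟ^2 = (0 − 0) − 0 = 0, so Ȟ^2 ≅ 0

Ȟ^0 = 0,  Ȟ^1 = Z ⊕ Z/2,  Ȟ^2 = 0


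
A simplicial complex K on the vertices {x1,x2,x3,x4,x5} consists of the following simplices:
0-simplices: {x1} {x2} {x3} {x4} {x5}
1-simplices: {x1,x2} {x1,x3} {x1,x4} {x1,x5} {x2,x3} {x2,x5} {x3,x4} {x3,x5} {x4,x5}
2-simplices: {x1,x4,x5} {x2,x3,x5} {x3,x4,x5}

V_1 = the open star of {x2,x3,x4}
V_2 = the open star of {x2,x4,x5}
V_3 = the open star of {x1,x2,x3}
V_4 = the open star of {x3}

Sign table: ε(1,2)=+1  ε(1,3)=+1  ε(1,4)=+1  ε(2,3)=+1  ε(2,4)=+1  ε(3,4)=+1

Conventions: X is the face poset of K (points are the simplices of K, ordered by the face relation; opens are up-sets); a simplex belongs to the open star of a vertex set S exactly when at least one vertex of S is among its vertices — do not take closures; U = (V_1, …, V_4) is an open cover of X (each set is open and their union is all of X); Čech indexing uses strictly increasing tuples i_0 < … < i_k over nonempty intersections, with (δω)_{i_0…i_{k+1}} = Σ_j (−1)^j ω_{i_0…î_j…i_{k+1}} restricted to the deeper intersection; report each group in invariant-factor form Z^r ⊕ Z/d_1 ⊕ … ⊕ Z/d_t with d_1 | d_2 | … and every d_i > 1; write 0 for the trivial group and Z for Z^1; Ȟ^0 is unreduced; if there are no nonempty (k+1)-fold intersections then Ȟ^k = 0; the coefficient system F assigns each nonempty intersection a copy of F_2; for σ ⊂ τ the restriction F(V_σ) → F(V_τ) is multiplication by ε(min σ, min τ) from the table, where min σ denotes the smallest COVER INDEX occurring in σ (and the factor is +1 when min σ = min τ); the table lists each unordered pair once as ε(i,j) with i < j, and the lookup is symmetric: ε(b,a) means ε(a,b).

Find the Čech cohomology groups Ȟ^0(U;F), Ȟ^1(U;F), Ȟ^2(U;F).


Ȟ^0(U;F) ≅ Z/2, Ȟ^1(U;F) ≅ 0, Ȟ^2(U;F) ≅ 0

nonempty overlaps:
  V1={{x2},{x3},{x4},{x1,x2},{x1,x3},{x1,x4},{x2,x3},{x2,x5},{x3,x4},{x3,x5},{x4,x5},{x1,x4,x5},{x2,x3,x5},{x3,x4,x5}} V2={{x2},{x4},{x5},{x1,x2},{x1,x4},{x1,x5},{x2,x3},{x2,x5},{x3,x4},{x3,x5},{x4,x5},{x1,x4,x5},{x2,x3,x5},{x3,x4,x5}} V3={{x1},{x2},{x3},{x1,x2},{x1,x3},{x1,x4},{x1,x5},{x2,x3},{x2,x5},{x3,x4},{x3,x5},{x1,x4,x5},{x2,x3,x5},{x3,x4,x5}} V4={{x3},{x1,x3},{x2,x3},{x3,x4},{x3,x5},{x2,x3,x5},{x3,x4,x5}}
  V12={{x2},{x4},{x1,x2},{x1,x4},{x2,x3},{x2,x5},{x3,x4},{x3,x5},{x4,x5},{x1,x4,x5},{x2,x3,x5},{x3,x4,x5}} V13={{x2},{x3},{x1,x2},{x1,x3},{x1,x4},{x2,x3},{x2,x5},{x3,x4},{x3,x5},{x1,x4,x5},{x2,x3,x5},{x3,x4,x5}} V14={{x3},{x1,x3},{x2,x3},{x3,x4},{x3,x5},{x2,x3,x5},{x3,x4,x5}} V23={{x2},{x1,x2},{x1,x4},{x1,x5},{x2,x3},{x2,x5},{x3,x4},{x3,x5},{x1,x4,x5},{x2,x3,x5},{x3,x4,x5}} V24={{x2,x3},{x3,x4},{x3,x5},{x2,x3,x5},{x3,x4,x5}} V34={{x3},{x1,x3},{x2,x3},{x3,x4},{x3,x5},{x2,x3,x5},{x3,x4,x5}}
  V123={{x2},{x1,x2},{x1,x4},{x2,x3},{x2,x5},{x3,x4},{x3,x5},{x1,x4,x5},{x2,x3,x5},{x3,x4,x5}} V124={{x2,x3},{x3,x4},{x3,x5},{x2,x3,x5},{x3,x4,x5}} V134={{x3},{x1,x3},{x2,x3},{x3,x4},{x3,x5},{x2,x3,x5},{x3,x4,x5}} V234={{x2,x3},{x3,x4},{x3,x5},{x2,x3,x5},{x3,x4,x5}}
  V1234={{x2,x3},{x3,x4},{x3,x5},{x2,x3,x5},{x3,x4,x5}}
C dims 4,6,4,1; δ0: rk_F2 3; δ1: rk_F2 3; δ2: rk_F2 1
degree 0: 4−3−0 = 1 → Ȟ^0 ≅ Z/2
degree 1: 6−3−3 = 0 → Ȟ^1 ≅ 0
degree 2: 4−1−3 = 0 → Ȟ^2 ≅ 0


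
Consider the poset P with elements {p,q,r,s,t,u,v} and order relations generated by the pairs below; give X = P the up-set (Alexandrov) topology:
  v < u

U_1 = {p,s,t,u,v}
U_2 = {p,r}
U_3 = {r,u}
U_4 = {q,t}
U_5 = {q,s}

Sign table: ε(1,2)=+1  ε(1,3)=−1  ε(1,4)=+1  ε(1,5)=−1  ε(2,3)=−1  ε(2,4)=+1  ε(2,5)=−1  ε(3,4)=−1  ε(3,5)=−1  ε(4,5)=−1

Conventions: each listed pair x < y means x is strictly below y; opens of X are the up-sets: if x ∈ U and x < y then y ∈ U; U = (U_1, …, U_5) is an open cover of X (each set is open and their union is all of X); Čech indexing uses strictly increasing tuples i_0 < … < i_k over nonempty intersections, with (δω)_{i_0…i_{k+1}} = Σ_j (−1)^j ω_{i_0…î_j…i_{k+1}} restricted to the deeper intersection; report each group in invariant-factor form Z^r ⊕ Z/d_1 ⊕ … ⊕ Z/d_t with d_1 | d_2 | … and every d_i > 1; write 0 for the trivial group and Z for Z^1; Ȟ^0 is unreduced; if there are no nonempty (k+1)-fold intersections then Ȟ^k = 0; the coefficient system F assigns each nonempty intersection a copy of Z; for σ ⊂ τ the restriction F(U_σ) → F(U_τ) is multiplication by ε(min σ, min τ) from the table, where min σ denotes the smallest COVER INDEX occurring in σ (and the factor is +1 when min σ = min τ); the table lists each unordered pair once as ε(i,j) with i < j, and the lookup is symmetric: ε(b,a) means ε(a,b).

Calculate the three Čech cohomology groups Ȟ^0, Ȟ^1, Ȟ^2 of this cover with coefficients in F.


Ȟ^0 = Z; Ȟ^1 = Z^2; Ȟ^2 = 0

cover nerve:
  U12={p} U13={u} U14={t} U15={s} U23={r} U45={q}
C dims 5,6; δ0: rk 4, SNF 1^4
Ȟ^0: (5−4)−0=1 ⇒ Z
Ȟ^1: (6−0)−4=2 ⇒ Z^2
Ȟ^2: (0−0)−0=0 ⇒ 0


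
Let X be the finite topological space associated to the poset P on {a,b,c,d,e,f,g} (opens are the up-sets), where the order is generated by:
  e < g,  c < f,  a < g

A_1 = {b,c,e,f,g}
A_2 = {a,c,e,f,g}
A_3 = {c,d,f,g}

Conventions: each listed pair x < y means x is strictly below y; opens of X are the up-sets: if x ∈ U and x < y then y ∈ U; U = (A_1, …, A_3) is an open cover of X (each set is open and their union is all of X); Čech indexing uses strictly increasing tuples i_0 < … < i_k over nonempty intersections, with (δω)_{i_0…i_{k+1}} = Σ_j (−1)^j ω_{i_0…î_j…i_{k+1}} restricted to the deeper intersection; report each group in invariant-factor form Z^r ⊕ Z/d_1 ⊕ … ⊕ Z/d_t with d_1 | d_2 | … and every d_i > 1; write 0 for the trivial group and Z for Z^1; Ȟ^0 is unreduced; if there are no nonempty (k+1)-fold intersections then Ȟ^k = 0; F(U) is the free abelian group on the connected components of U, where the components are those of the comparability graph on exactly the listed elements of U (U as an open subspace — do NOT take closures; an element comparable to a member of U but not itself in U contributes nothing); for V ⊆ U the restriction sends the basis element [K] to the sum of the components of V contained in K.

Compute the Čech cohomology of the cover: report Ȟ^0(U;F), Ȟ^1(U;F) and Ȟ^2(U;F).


Ȟ^0(U;F) ≅ Z^4,  Ȟ^1(U;F) ≅ 0,  Ȟ^2(U;F) ≅ 0

nerve simplices:
  A12={c,e,f,g} A13={c,f,g} A23={c,f,g}
  A123={c,f,g}
components per intersection:
  A1: {b} {c,f} {e,g}
  A2: {a,e,g} {c,f}
  A3: {c,f} {d} {g}
  A12: {c,f} {e,g}
  A13: {c,f} {g}
  A23: {c,f} {g}
  A123: {c,f} {g}
C dims 8,6,2; δ0: rk 4, SNF 1^4; δ1: rk 2, SNF 1^2
degree 0: 8−4−0 = 4 → Ȟ^0 ≅ Z^4
degree 1: 6−2−4 = 0 → Ȟ^1 ≅ 0
degree 2: 2−0−2 = 0 → Ȟ^2 ≅ 0


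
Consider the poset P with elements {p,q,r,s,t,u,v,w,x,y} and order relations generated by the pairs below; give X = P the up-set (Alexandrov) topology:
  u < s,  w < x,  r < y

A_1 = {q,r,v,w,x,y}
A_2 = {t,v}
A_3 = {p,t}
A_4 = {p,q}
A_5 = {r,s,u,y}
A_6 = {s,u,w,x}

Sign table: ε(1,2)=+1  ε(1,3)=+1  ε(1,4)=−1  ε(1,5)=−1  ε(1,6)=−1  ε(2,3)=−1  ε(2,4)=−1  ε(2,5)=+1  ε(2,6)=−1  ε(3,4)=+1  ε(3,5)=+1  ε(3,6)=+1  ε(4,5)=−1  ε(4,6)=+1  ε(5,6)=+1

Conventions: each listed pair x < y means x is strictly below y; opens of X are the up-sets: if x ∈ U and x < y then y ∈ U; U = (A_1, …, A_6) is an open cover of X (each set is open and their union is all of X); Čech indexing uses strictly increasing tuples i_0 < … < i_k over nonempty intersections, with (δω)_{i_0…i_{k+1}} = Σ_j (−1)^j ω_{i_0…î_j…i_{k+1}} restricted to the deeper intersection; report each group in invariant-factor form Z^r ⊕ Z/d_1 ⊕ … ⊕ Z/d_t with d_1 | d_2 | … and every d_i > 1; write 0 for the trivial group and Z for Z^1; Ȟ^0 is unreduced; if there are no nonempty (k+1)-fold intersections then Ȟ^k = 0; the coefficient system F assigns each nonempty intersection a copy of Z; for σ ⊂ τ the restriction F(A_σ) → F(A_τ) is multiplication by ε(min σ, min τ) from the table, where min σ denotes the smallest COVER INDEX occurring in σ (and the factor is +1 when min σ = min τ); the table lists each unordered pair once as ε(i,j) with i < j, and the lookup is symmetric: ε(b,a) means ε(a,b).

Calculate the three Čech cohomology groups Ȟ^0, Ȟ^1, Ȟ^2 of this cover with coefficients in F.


cover nerve:
  A12={v} A14={q} A15={r,y} A16={w,x} A23={t} A34={p} A56={s,u}
C dims 6,7; δ0: rk 5, SNF 1^5
Ȟ^0: (6−5)−0=1 ⇒ Z
Ȟ^1: (7−0)−5=2 ⇒ Z^2
Ȟ^2: (0−0)−0=0 ⇒ 0

Ȟ^0 = Z, Ȟ^1 = Z^2, Ȟ^2 = 0


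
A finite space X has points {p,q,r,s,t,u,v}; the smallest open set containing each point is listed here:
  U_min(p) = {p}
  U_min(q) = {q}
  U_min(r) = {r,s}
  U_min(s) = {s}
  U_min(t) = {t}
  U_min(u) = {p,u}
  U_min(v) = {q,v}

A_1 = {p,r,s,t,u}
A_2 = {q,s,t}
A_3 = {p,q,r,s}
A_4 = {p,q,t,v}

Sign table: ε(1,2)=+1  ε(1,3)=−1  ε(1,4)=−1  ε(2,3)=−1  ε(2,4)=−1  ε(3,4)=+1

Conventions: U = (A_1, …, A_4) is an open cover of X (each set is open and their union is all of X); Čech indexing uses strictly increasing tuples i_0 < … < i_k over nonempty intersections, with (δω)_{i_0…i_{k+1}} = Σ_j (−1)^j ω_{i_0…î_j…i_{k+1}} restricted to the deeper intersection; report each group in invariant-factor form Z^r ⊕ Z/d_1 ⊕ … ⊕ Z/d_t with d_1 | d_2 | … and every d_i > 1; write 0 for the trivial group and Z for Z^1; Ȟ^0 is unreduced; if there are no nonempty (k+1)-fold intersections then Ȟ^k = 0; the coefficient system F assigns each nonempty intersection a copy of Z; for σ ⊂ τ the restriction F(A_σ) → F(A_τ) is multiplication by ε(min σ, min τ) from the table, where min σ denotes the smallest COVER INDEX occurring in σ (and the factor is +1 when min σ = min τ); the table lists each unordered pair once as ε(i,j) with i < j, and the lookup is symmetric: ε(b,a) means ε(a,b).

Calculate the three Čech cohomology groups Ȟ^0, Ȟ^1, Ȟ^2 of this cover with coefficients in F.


Ȟ^0 = Z; Ȟ^1 = 0; Ȟ^2 = Z

nerve of the cover:
  A12={s,t} A13={p,r,s} A14={p,t} A23={q,s} A24={q,t} A34={p,q}
  A123={s} A124={t} A134={p} A234={q}
C dims 4,6,4; δ0: rk 3, SNF 1^3; δ1: rk 3, SNF 1^3
Ȟ^0 = (4 − 3) − 0 = 1, so Ȟ^0 ≅ Z
Ȟ^1 = (6 − 3) − 3 = 0, so Ȟ^1 ≅ 0
Ȟ^2 = (4 − 0) − 3 = 1, so Ȟ^2 ≅ Z


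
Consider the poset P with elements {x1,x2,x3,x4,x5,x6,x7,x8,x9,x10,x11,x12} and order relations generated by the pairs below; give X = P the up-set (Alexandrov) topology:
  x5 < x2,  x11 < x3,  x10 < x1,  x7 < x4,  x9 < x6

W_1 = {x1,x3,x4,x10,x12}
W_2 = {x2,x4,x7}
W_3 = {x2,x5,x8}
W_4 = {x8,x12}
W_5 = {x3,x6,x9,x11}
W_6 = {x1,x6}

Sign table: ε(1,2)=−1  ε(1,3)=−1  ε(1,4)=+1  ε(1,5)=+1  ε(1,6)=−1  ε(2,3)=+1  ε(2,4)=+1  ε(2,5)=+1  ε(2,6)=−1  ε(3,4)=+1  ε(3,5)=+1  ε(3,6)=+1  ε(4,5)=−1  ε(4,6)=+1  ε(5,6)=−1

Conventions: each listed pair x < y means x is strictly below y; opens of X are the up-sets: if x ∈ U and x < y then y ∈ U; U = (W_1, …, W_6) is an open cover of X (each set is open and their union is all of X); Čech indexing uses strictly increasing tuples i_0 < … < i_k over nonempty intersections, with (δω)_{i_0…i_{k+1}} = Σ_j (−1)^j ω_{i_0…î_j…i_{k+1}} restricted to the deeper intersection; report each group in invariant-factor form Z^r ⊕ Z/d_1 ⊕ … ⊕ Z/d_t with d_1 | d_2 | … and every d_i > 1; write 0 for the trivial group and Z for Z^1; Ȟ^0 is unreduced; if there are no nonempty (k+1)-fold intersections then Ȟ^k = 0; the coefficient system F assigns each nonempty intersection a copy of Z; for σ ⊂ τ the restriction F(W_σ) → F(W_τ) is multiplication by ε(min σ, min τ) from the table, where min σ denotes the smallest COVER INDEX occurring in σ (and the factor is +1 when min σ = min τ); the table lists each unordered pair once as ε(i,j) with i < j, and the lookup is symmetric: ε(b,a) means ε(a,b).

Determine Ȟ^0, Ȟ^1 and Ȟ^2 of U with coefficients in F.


nerve of the cover:
  W12={x4} W14={x12} W15={x3} W16={x1} W23={x2} W34={x8} W56={x6}
C dims 6,7; δ0: rk 6, SNF 1^5·2
Ȟ^0 = (6 − 6) − 0 = 0, so Ȟ^0 ≅ 0
Ȟ^1 = (7 − 0) − 6 = 1 plus torsion [2], so Ȟ^1 ≅ Z ⊕ Z/2
Ȟ^2 = (0 − 0) − 0 = 0, so Ȟ^2 ≅ 0

Ȟ^0 ≅ 0, Ȟ^1 ≅ Z ⊕ Z/2, Ȟ^2 ≅ 0


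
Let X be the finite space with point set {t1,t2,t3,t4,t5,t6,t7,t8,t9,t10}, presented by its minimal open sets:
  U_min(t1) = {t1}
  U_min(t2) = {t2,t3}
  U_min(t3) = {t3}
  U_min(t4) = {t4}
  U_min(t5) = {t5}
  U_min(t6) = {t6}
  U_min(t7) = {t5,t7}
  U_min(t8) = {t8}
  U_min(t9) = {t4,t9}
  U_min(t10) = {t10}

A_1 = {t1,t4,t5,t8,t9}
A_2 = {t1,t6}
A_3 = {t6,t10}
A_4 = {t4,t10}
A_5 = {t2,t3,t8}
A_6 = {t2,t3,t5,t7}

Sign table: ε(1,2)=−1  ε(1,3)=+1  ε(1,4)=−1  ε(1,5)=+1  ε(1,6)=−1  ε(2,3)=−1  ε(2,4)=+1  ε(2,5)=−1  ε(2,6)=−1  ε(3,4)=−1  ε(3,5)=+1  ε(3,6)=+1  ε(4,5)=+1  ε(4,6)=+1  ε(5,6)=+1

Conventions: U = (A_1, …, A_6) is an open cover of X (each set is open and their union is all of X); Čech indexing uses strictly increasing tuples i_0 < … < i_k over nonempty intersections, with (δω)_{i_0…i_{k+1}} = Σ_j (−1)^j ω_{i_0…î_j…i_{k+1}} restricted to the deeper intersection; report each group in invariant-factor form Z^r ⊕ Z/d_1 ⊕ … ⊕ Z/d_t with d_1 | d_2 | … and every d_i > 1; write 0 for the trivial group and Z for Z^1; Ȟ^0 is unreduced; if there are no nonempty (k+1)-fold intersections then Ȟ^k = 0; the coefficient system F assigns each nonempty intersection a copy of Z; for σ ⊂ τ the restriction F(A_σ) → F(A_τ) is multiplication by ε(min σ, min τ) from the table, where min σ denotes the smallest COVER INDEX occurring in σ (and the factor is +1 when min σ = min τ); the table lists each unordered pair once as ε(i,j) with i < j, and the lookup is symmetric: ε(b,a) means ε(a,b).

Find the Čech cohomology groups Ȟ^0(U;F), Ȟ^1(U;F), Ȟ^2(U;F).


Ȟ^0 = 0,  Ȟ^1 = Z ⊕ Z/2,  Ȟ^2 = 0

nerve simplices:
  A12={t1} A14={t4} A15={t8} A16={t5} A23={t6} A34={t10} A56={t2,t3}
C dims 6,7; δ0: rk 6, SNF 1^5·2
degree 0: 6−6−0 = 0 → Ȟ^0 ≅ 0
degree 1: 7−0−6 = 1 plus torsion [2] → Ȟ^1 ≅ Z ⊕ Z/2
degree 2: 0−0−0 = 0 → Ȟ^2 ≅ 0


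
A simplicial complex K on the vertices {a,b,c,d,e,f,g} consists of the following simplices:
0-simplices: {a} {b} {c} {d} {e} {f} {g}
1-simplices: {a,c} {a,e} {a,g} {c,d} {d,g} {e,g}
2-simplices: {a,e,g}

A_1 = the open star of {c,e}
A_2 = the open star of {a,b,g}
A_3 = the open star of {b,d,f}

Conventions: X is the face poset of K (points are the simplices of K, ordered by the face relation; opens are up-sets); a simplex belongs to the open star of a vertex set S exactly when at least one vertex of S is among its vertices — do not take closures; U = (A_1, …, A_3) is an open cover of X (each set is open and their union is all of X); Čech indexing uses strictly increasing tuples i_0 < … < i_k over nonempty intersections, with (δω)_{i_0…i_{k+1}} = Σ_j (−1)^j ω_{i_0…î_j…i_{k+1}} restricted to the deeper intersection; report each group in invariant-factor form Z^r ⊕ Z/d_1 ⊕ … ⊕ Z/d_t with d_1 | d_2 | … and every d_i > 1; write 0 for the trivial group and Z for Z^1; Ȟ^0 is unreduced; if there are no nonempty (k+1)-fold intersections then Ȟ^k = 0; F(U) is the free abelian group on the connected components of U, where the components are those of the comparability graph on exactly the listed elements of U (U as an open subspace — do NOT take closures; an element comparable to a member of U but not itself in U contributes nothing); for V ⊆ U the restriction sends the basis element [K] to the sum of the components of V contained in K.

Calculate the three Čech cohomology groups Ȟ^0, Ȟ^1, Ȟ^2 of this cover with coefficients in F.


nonempty overlaps:
  A1={{c},{e},{a,c},{a,e},{c,d},{e,g},{a,e,g}} A2={{a},{b},{g},{a,c},{a,e},{a,g},{d,g},{e,g},{a,e,g}} A3={{b},{d},{f},{c,d},{d,g}}
  A12={{a,c},{a,e},{e,g},{a,e,g}} A13={{c,d}} A23={{b},{d,g}}
components per intersection:
  A1: {{c},{a,c},{c,d}} {{e},{a,e},{e,g},{a,e,g}}
  A2: {{a},{g},{a,c},{a,e},{a,g},{d,g},{e,g},{a,e,g}} {{b}}
  A3: {{b}} {{d},{c,d},{d,g}} {{f}}
  A12: {{a,c}} {{a,e},{e,g},{a,e,g}}
  A13: {{c,d}}
  A23: {{b}} {{d,g}}
C dims 7,5; δ0: rk 4, SNF 1^4
degree 0: 7−4−0 = 3 → Ȟ^0 ≅ Z^3
degree 1: 5−0−4 = 1 → Ȟ^1 ≅ Z
degree 2: 0−0−0 = 0 → Ȟ^2 ≅ 0

Ȟ^0 ≅ Z^3, Ȟ^1 ≅ Z, Ȟ^2 ≅ 0
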